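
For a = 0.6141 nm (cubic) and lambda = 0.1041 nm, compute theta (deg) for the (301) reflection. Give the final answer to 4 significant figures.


d = a / sqrt(h^2+k^2+l^2)
d = 0.6141 / sqrt(10) = 0.194195 nm
lambda = 2*d*sin(theta)  =>  sin(theta) = lambda / (2*d)
sin(theta) = 0.1041 / (2 * 0.194195) = 0.268029
theta = 15.55 deg


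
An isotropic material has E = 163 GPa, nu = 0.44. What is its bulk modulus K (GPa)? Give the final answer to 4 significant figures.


K = E / (3*(1-2*nu))
K = 163 / (3*(1-2*0.44))
K = 452.8 GPa


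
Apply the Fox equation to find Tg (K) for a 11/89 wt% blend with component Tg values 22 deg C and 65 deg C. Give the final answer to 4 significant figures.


1/Tg = w1/Tg1 + w2/Tg2 (in Kelvin)
Tg1 = 295.15 K, Tg2 = 338.15 K
1/Tg = 0.11/295.15 + 0.89/338.15
Tg = 332.8 K


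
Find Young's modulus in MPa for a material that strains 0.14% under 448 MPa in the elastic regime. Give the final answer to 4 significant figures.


E = sigma / epsilon
epsilon = 0.14% = 1.4e-03
E = 448 / 1.4e-03
E = 320000 MPa


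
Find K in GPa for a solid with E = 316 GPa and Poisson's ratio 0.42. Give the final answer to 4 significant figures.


K = E / (3*(1-2*nu))
K = 316 / (3*(1-2*0.42))
K = 658.3 GPa


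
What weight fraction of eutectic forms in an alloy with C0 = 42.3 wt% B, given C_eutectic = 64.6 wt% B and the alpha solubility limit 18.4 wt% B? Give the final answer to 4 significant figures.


f_primary = (C_e - C0) / (C_e - C_alpha_max)
f_primary = (64.6 - 42.3) / (64.6 - 18.4)
f_primary = 0.482684
f_eutectic = 1 - 0.482684 = 0.5173


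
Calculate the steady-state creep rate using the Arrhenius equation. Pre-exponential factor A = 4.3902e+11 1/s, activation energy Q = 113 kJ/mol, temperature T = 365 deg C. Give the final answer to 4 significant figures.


rate = A * exp(-Q / (R*T))
T = 365 + 273.15 = 638.15 K
rate = 4.3902e+11 * exp(-113e3 / (8.314 * 638.15))
rate = 247 1/s


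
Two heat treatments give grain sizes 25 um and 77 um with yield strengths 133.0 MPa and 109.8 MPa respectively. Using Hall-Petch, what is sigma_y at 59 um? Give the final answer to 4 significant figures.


sigma_y = sigma0 + k / sqrt(d)
1/sqrt(d1) = 1/sqrt(2.5e-05) = 200;  1/sqrt(d2) = 113.961
k = (sigma1 - sigma2) / (1/sqrt(d1) - 1/sqrt(d2)) = (133.0 - 109.8) / (200 - 113.961) = 0.269644 MPa*m^0.5
sigma0 = sigma1 - k/sqrt(d1) = 133.0 - 0.269644*200 = 79.0712 MPa
sigma_y(d3) = 79.0712 + 0.269644 / sqrt(5.9e-05) = 114.2 MPa


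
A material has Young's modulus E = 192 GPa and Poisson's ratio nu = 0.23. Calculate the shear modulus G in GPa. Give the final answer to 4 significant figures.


G = E / (2*(1+nu))
G = 192 / (2*(1+0.23))
G = 78.05 GPa


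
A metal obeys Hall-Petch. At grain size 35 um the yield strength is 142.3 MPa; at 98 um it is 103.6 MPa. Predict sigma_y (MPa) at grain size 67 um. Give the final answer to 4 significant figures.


sigma_y = sigma0 + k / sqrt(d)
1/sqrt(d1) = 1/sqrt(3.5e-05) = 169.031;  1/sqrt(d2) = 101.015
k = (sigma1 - sigma2) / (1/sqrt(d1) - 1/sqrt(d2)) = (142.3 - 103.6) / (169.031 - 101.015) = 0.568987 MPa*m^0.5
sigma0 = sigma1 - k/sqrt(d1) = 142.3 - 0.568987*169.031 = 46.1236 MPa
sigma_y(d3) = 46.1236 + 0.568987 / sqrt(6.7e-05) = 115.6 MPa


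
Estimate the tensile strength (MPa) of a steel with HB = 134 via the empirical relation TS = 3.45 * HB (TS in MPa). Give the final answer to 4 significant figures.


TS (MPa) = 3.45 * HB
TS = 3.45 * 134
TS = 462.3 MPa


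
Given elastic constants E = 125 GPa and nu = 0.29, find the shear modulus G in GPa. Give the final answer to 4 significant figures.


G = E / (2*(1+nu))
G = 125 / (2*(1+0.29))
G = 48.45 GPa


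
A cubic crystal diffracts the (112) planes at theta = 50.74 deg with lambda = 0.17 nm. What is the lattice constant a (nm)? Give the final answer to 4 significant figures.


d = lambda / (2*sin(theta))
d = 0.17 / (2*sin(50.74 deg))
d = 0.109779 nm
a = d * sqrt(h^2+k^2+l^2) = 0.109779 * sqrt(6)
a = 0.2689 nm


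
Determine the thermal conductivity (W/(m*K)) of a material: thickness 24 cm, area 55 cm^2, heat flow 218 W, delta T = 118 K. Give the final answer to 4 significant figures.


k = Q*L / (A*dT)
L = 0.24 m, A = 5.5e-03 m^2
k = 218 * 0.24 / (5.5e-03 * 118)
k = 80.62 W/(m*K)


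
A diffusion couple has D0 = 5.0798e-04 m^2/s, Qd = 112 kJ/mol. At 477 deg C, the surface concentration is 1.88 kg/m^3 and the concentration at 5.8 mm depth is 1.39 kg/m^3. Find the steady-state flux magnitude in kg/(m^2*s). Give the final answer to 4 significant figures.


Step 1: D = D0 * exp(-Qd/(R*T))
T = 477 + 273.15 = 750.15 K
D = 5.0798e-04 * exp(-112e3 / (8.314 * 750.15)) = 8.06774e-12 m^2/s
Step 2: J = D * (C1 - C2) / dx
J = 8.06774e-12 * (1.88 - 1.39) / 5.8e-03
J = 6.816e-10 kg/(m^2*s)


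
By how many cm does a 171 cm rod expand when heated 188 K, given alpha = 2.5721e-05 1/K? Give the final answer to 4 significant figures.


dL = L0 * alpha * dT
dL = 171 * 2.5721e-05 * 188
dL = 0.8269 cm


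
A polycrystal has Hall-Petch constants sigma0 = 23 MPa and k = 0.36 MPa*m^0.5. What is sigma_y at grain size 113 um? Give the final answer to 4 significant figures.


sigma_y = sigma0 + k / sqrt(d)
d = 113 um = 1.13e-04 m
sigma_y = 23 + 0.36 / sqrt(1.13e-04)
sigma_y = 56.87 MPa


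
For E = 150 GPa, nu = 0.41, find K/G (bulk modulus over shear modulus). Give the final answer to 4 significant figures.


G = E / (2*(1+nu))
G = 150 / (2*(1+0.41)) = 53.1915 GPa
K = E / (3*(1-2*nu))
K = 150 / (3*(1-2*0.41)) = 277.778 GPa
K/G = 277.778 / 53.1915 = 5.222


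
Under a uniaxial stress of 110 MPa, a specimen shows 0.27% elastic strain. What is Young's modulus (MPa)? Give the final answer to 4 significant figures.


E = sigma / epsilon
epsilon = 0.27% = 2.7e-03
E = 110 / 2.7e-03
E = 40740 MPa


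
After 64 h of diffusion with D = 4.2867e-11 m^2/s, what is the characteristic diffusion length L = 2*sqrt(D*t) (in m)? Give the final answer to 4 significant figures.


t = 64 hr = 230400 s
Diffusion length = 2*sqrt(D*t)
= 2*sqrt(4.2867e-11 * 230400)
= 6.285e-03 m


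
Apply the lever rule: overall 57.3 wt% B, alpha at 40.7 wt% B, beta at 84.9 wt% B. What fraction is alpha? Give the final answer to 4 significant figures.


f_alpha = (C_beta - C0) / (C_beta - C_alpha)
f_alpha = (84.9 - 57.3) / (84.9 - 40.7)
f_alpha = 0.6244


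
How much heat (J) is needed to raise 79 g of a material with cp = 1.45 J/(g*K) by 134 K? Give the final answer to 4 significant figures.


Q = m * cp * dT
Q = 79 * 1.45 * 134
Q = 15350 J


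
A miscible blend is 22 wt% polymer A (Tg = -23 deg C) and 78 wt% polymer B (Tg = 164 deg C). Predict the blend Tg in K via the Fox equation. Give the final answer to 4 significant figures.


1/Tg = w1/Tg1 + w2/Tg2 (in Kelvin)
Tg1 = 250.15 K, Tg2 = 437.15 K
1/Tg = 0.22/250.15 + 0.78/437.15
Tg = 375.4 K


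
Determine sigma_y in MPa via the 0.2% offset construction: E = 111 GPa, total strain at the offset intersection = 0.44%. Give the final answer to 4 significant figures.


Offset strain = 0.002
Elastic strain at yield = total_strain - offset = 4.4e-03 - 0.002 = 2.4e-03
sigma_y = E * elastic_strain = 111000 * 2.4e-03
sigma_y = 266.4 MPa


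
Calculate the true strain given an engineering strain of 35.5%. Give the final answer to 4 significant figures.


epsilon_true = ln(1 + epsilon_eng)
epsilon_true = ln(1 + 0.355)
epsilon_true = 0.3038


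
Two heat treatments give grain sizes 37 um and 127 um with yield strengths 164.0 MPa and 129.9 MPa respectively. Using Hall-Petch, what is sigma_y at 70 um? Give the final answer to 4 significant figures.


sigma_y = sigma0 + k / sqrt(d)
1/sqrt(d1) = 1/sqrt(3.7e-05) = 164.399;  1/sqrt(d2) = 88.7357
k = (sigma1 - sigma2) / (1/sqrt(d1) - 1/sqrt(d2)) = (164.0 - 129.9) / (164.399 - 88.7357) = 0.450681 MPa*m^0.5
sigma0 = sigma1 - k/sqrt(d1) = 164.0 - 0.450681*164.399 = 89.9086 MPa
sigma_y(d3) = 89.9086 + 0.450681 / sqrt(7e-05) = 143.8 MPa


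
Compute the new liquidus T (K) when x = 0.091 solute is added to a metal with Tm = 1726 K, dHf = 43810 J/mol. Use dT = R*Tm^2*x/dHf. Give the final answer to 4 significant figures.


dT = R*Tm^2*x / dHf
dT = 8.314 * 1726^2 * 0.091 / 43810
dT = 51.447 K
T_new = 1726 - 51.447 = 1675 K


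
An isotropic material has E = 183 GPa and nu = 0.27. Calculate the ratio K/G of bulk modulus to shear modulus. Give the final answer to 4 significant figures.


G = E / (2*(1+nu))
G = 183 / (2*(1+0.27)) = 72.0472 GPa
K = E / (3*(1-2*nu))
K = 183 / (3*(1-2*0.27)) = 132.609 GPa
K/G = 132.609 / 72.0472 = 1.841


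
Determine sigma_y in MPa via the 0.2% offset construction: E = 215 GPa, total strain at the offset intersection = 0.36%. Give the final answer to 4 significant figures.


Offset strain = 0.002
Elastic strain at yield = total_strain - offset = 3.6e-03 - 0.002 = 1.6e-03
sigma_y = E * elastic_strain = 215000 * 1.6e-03
sigma_y = 344 MPa


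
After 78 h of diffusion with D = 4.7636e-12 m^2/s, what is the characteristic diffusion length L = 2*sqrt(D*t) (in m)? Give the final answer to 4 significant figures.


t = 78 hr = 280800 s
Diffusion length = 2*sqrt(D*t)
= 2*sqrt(4.7636e-12 * 280800)
= 2.313e-03 m


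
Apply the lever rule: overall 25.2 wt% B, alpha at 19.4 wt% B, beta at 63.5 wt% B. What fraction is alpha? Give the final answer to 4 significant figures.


f_alpha = (C_beta - C0) / (C_beta - C_alpha)
f_alpha = (63.5 - 25.2) / (63.5 - 19.4)
f_alpha = 0.8685


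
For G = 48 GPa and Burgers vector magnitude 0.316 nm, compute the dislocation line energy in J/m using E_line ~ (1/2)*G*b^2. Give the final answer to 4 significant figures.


E = G*b^2/2
b = 0.316 nm = 3.16e-10 m
G = 48 GPa = 4.8e+10 Pa
E = 0.5 * 4.8e+10 * (3.16e-10)^2
E = 2.397e-09 J/m


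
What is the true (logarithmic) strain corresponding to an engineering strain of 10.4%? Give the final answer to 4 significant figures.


epsilon_true = ln(1 + epsilon_eng)
epsilon_true = ln(1 + 0.104)
epsilon_true = 0.09894


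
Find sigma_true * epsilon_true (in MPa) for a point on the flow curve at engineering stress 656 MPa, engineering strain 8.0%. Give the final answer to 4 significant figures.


sigma_true = sigma_eng * (1 + epsilon_eng)
sigma_true = 656 * (1 + 0.08) = 708.48 MPa
epsilon_true = ln(1 + epsilon_eng)
epsilon_true = ln(1 + 0.08) = 0.076961
sigma_true * epsilon_true = 708.48 * 0.076961 = 54.53 MPa


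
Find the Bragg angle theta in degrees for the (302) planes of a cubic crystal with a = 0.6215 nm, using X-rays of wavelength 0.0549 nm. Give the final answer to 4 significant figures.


d = a / sqrt(h^2+k^2+l^2)
d = 0.6215 / sqrt(13) = 0.172373 nm
lambda = 2*d*sin(theta)  =>  sin(theta) = lambda / (2*d)
sin(theta) = 0.0549 / (2 * 0.172373) = 0.159248
theta = 9.163 deg


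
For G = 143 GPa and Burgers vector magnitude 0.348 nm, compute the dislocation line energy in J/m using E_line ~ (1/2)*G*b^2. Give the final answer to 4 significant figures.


E = G*b^2/2
b = 0.348 nm = 3.48e-10 m
G = 143 GPa = 1.43e+11 Pa
E = 0.5 * 1.43e+11 * (3.48e-10)^2
E = 8.659e-09 J/m


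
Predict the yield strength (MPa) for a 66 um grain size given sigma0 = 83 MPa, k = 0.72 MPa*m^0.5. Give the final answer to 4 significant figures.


sigma_y = sigma0 + k / sqrt(d)
d = 66 um = 6.6e-05 m
sigma_y = 83 + 0.72 / sqrt(6.6e-05)
sigma_y = 171.6 MPa


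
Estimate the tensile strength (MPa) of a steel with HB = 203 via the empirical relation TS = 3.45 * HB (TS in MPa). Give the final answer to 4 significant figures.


TS (MPa) = 3.45 * HB
TS = 3.45 * 203
TS = 700.4 MPa


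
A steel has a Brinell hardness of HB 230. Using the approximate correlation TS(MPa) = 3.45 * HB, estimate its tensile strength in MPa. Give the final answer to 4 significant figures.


TS (MPa) = 3.45 * HB
TS = 3.45 * 230
TS = 793.5 MPa


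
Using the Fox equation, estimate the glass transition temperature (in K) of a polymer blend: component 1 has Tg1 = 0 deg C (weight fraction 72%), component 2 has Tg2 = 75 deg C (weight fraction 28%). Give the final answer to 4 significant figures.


1/Tg = w1/Tg1 + w2/Tg2 (in Kelvin)
Tg1 = 273.15 K, Tg2 = 348.15 K
1/Tg = 0.72/273.15 + 0.28/348.15
Tg = 290.7 K


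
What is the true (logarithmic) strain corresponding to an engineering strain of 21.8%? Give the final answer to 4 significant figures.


epsilon_true = ln(1 + epsilon_eng)
epsilon_true = ln(1 + 0.218)
epsilon_true = 0.1972


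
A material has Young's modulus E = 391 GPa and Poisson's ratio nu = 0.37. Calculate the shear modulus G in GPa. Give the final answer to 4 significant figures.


G = E / (2*(1+nu))
G = 391 / (2*(1+0.37))
G = 142.7 GPa


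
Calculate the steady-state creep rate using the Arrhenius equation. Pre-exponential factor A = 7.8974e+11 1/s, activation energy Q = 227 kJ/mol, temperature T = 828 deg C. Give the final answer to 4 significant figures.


rate = A * exp(-Q / (R*T))
T = 828 + 273.15 = 1101.15 K
rate = 7.8974e+11 * exp(-227e3 / (8.314 * 1101.15))
rate = 13.46 1/s


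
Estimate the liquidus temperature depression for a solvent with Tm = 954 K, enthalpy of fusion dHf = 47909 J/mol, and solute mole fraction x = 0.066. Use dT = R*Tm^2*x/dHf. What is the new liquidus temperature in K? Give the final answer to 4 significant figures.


dT = R*Tm^2*x / dHf
dT = 8.314 * 954^2 * 0.066 / 47909
dT = 10.424 K
T_new = 954 - 10.424 = 943.6 K


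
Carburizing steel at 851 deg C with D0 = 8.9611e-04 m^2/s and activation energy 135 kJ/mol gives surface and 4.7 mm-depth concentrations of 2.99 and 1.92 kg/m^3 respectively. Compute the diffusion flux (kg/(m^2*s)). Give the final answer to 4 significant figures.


Step 1: D = D0 * exp(-Qd/(R*T))
T = 851 + 273.15 = 1124.15 K
D = 8.9611e-04 * exp(-135e3 / (8.314 * 1124.15)) = 4.77792e-10 m^2/s
Step 2: J = D * (C1 - C2) / dx
J = 4.77792e-10 * (2.99 - 1.92) / 4.7e-03
J = 1.088e-07 kg/(m^2*s)


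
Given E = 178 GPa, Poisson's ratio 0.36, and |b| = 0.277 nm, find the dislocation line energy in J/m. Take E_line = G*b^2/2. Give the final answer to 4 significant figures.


Step 1: G = E / (2*(1+nu))
G = 178 / (2*(1+0.36)) = 65.4412 GPa = 6.54412e+10 Pa
Step 2: E_line = G*b^2/2
b = 0.277 nm = 2.77e-10 m
E_line = 0.5 * 6.54412e+10 * (2.77e-10)^2 = 2.511e-09 J/m


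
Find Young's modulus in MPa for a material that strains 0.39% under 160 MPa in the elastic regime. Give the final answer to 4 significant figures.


E = sigma / epsilon
epsilon = 0.39% = 3.9e-03
E = 160 / 3.9e-03
E = 41030 MPa


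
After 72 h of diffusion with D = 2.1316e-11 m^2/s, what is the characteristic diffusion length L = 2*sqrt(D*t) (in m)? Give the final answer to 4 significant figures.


t = 72 hr = 259200 s
Diffusion length = 2*sqrt(D*t)
= 2*sqrt(2.1316e-11 * 259200)
= 4.701e-03 m


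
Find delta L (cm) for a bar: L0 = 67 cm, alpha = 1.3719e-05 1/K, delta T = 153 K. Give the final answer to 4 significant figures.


dL = L0 * alpha * dT
dL = 67 * 1.3719e-05 * 153
dL = 0.1406 cm


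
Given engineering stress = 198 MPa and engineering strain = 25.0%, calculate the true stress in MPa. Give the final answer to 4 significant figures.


sigma_true = sigma_eng * (1 + epsilon_eng)
sigma_true = 198 * (1 + 0.25)
sigma_true = 247.5 MPa


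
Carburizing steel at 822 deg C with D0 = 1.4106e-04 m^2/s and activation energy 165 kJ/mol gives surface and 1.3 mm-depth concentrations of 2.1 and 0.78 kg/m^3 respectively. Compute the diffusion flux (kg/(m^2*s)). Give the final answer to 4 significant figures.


Step 1: D = D0 * exp(-Qd/(R*T))
T = 822 + 273.15 = 1095.15 K
D = 1.4106e-04 * exp(-165e3 / (8.314 * 1095.15)) = 1.90206e-12 m^2/s
Step 2: J = D * (C1 - C2) / dx
J = 1.90206e-12 * (2.1 - 0.78) / 1.3e-03
J = 1.931e-09 kg/(m^2*s)


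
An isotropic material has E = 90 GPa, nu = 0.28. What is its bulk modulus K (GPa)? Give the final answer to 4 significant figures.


K = E / (3*(1-2*nu))
K = 90 / (3*(1-2*0.28))
K = 68.18 GPa


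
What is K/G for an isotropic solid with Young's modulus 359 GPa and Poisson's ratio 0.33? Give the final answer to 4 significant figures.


G = E / (2*(1+nu))
G = 359 / (2*(1+0.33)) = 134.962 GPa
K = E / (3*(1-2*nu))
K = 359 / (3*(1-2*0.33)) = 351.961 GPa
K/G = 351.961 / 134.962 = 2.608


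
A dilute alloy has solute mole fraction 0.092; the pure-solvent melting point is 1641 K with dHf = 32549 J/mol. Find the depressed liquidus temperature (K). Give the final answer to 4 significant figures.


dT = R*Tm^2*x / dHf
dT = 8.314 * 1641^2 * 0.092 / 32549
dT = 63.2816 K
T_new = 1641 - 63.2816 = 1578 K


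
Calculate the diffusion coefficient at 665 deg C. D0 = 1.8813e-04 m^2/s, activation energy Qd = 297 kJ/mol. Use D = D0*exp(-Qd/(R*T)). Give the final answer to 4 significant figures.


D = D0 * exp(-Qd / (R*T))
T = 938.15 K
D = 1.8813e-04 * exp(-297e3 / (8.314 * 938.15))
D = 5.463e-21 m^2/s


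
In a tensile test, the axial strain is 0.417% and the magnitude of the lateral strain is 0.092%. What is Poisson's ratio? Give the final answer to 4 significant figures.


nu = -epsilon_lat / epsilon_axial
Lateral strain is contraction (negative), so using magnitudes:
nu = 0.092 / 0.417
nu = 0.2206


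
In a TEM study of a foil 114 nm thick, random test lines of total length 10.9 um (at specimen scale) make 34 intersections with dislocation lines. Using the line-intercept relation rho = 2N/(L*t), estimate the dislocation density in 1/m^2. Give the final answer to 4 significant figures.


rho = 2N / (L * t)
L = 10.9 um = 1.09e-05 m, t = 114 nm = 1.14e-07 m
rho = 2 * 34 / (1.09e-05 * 1.14e-07)
rho = 5.472e+13 1/m^2


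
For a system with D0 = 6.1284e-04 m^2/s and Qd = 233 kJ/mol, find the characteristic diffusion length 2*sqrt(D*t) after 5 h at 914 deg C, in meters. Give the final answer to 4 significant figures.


Step 1: D = D0 * exp(-Qd/(R*T))
T = 1187.15 K
D = 6.1284e-04 * exp(-233e3 / (8.314 * 1187.15)) = 3.42743e-14 m^2/s
Step 2: L = 2*sqrt(D*t)
t = 5 h = 18000 s
L = 2*sqrt(3.42743e-14 * 18000) = 4.968e-05 m


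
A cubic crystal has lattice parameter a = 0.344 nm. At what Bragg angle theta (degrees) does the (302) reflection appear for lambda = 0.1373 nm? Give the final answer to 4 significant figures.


d = a / sqrt(h^2+k^2+l^2)
d = 0.344 / sqrt(13) = 0.0954084 nm
lambda = 2*d*sin(theta)  =>  sin(theta) = lambda / (2*d)
sin(theta) = 0.1373 / (2 * 0.0954084) = 0.719538
theta = 46.02 deg


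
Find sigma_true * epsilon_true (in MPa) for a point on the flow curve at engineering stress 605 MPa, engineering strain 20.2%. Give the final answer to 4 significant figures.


sigma_true = sigma_eng * (1 + epsilon_eng)
sigma_true = 605 * (1 + 0.202) = 727.21 MPa
epsilon_true = ln(1 + epsilon_eng)
epsilon_true = ln(1 + 0.202) = 0.183987
sigma_true * epsilon_true = 727.21 * 0.183987 = 133.8 MPa


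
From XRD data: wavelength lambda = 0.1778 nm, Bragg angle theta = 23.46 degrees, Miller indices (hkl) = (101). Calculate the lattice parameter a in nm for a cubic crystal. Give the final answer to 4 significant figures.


d = lambda / (2*sin(theta))
d = 0.1778 / (2*sin(23.46 deg))
d = 0.223306 nm
a = d * sqrt(h^2+k^2+l^2) = 0.223306 * sqrt(2)
a = 0.3158 nm


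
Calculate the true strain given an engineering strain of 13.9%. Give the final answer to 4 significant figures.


epsilon_true = ln(1 + epsilon_eng)
epsilon_true = ln(1 + 0.139)
epsilon_true = 0.1302


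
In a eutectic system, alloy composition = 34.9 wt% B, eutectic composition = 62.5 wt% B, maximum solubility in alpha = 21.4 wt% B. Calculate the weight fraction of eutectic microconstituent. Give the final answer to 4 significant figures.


f_primary = (C_e - C0) / (C_e - C_alpha_max)
f_primary = (62.5 - 34.9) / (62.5 - 21.4)
f_primary = 0.671533
f_eutectic = 1 - 0.671533 = 0.3285


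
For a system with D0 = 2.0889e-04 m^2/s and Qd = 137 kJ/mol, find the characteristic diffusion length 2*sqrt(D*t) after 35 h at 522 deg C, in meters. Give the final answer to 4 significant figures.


Step 1: D = D0 * exp(-Qd/(R*T))
T = 795.15 K
D = 2.0889e-04 * exp(-137e3 / (8.314 * 795.15)) = 2.08857e-13 m^2/s
Step 2: L = 2*sqrt(D*t)
t = 35 h = 126000 s
L = 2*sqrt(2.08857e-13 * 126000) = 3.244e-04 m


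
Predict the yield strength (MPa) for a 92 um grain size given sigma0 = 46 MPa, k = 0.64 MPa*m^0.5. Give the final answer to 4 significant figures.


sigma_y = sigma0 + k / sqrt(d)
d = 92 um = 9.2e-05 m
sigma_y = 46 + 0.64 / sqrt(9.2e-05)
sigma_y = 112.7 MPa


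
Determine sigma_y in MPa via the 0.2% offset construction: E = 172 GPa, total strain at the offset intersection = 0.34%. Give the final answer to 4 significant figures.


Offset strain = 0.002
Elastic strain at yield = total_strain - offset = 3.4e-03 - 0.002 = 1.4e-03
sigma_y = E * elastic_strain = 172000 * 1.4e-03
sigma_y = 240.8 MPa


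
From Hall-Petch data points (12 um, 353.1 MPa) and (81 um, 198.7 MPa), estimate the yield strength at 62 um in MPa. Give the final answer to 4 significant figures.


sigma_y = sigma0 + k / sqrt(d)
1/sqrt(d1) = 1/sqrt(1.2e-05) = 288.675;  1/sqrt(d2) = 111.111
k = (sigma1 - sigma2) / (1/sqrt(d1) - 1/sqrt(d2)) = (353.1 - 198.7) / (288.675 - 111.111) = 0.869546 MPa*m^0.5
sigma0 = sigma1 - k/sqrt(d1) = 353.1 - 0.869546*288.675 = 102.084 MPa
sigma_y(d3) = 102.084 + 0.869546 / sqrt(6.2e-05) = 212.5 MPa


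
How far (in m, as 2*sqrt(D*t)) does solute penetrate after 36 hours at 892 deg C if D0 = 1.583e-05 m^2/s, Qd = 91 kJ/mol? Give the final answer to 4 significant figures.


Step 1: D = D0 * exp(-Qd/(R*T))
T = 1165.15 K
D = 1.583e-05 * exp(-91e3 / (8.314 * 1165.15)) = 1.31743e-09 m^2/s
Step 2: L = 2*sqrt(D*t)
t = 36 h = 129600 s
L = 2*sqrt(1.31743e-09 * 129600) = 0.02613 m


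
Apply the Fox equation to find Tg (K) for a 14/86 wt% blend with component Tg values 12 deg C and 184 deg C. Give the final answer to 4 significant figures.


1/Tg = w1/Tg1 + w2/Tg2 (in Kelvin)
Tg1 = 285.15 K, Tg2 = 457.15 K
1/Tg = 0.14/285.15 + 0.86/457.15
Tg = 421.6 K


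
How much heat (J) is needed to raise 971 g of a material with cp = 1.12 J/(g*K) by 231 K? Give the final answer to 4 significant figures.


Q = m * cp * dT
Q = 971 * 1.12 * 231
Q = 251200 J


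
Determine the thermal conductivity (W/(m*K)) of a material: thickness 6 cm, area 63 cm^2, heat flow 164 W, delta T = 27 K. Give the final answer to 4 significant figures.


k = Q*L / (A*dT)
L = 0.06 m, A = 6.3e-03 m^2
k = 164 * 0.06 / (6.3e-03 * 27)
k = 57.85 W/(m*K)


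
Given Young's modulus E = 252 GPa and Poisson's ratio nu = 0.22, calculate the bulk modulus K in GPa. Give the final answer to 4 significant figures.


K = E / (3*(1-2*nu))
K = 252 / (3*(1-2*0.22))
K = 150 GPa


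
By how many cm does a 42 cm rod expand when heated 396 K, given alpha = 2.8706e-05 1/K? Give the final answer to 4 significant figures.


dL = L0 * alpha * dT
dL = 42 * 2.8706e-05 * 396
dL = 0.4774 cm


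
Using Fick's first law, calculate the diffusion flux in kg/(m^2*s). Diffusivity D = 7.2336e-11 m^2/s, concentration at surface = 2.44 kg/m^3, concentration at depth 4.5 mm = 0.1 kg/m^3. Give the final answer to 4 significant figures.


J = -D * (dC/dx) = D * (C1 - C2) / dx
J = 7.2336e-11 * (2.44 - 0.1) / 4.5e-03
J = 3.761e-08 kg/(m^2*s)


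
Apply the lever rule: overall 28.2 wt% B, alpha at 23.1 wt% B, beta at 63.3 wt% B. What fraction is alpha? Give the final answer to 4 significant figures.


f_alpha = (C_beta - C0) / (C_beta - C_alpha)
f_alpha = (63.3 - 28.2) / (63.3 - 23.1)
f_alpha = 0.8731


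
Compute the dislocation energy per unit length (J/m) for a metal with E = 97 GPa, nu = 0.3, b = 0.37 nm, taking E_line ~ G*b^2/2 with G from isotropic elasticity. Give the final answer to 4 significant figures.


Step 1: G = E / (2*(1+nu))
G = 97 / (2*(1+0.3)) = 37.3077 GPa = 3.73077e+10 Pa
Step 2: E_line = G*b^2/2
b = 0.37 nm = 3.7e-10 m
E_line = 0.5 * 3.73077e+10 * (3.7e-10)^2 = 2.554e-09 J/m


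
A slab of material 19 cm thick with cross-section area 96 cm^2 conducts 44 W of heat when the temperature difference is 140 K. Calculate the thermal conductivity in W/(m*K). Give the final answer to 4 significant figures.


k = Q*L / (A*dT)
L = 0.19 m, A = 9.6e-03 m^2
k = 44 * 0.19 / (9.6e-03 * 140)
k = 6.22 W/(m*K)


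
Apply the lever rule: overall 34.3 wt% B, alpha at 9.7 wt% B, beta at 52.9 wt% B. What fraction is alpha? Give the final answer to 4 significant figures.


f_alpha = (C_beta - C0) / (C_beta - C_alpha)
f_alpha = (52.9 - 34.3) / (52.9 - 9.7)
f_alpha = 0.4306


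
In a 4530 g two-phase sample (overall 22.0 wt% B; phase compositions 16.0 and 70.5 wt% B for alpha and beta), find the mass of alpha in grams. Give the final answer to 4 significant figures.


f_alpha = (C_beta - C0) / (C_beta - C_alpha)
f_alpha = (70.5 - 22.0) / (70.5 - 16.0) = 0.889908
m_alpha = f_alpha * m_total = 0.889908 * 4530 = 4031 g


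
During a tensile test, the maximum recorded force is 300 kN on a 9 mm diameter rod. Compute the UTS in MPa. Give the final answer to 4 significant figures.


A0 = pi*(d/2)^2 = pi*(9/2)^2 = 63.6173 mm^2
UTS = F_max / A0 = 300*1000 / 63.6173
UTS = 4716 MPa


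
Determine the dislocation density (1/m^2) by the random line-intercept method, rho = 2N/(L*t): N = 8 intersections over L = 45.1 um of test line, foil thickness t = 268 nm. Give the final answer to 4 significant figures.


rho = 2N / (L * t)
L = 45.1 um = 4.51e-05 m, t = 268 nm = 2.68e-07 m
rho = 2 * 8 / (4.51e-05 * 2.68e-07)
rho = 1.324e+12 1/m^2


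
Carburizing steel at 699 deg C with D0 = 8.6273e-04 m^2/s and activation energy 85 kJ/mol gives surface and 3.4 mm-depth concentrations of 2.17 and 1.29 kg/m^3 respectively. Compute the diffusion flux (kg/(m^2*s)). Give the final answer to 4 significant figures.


Step 1: D = D0 * exp(-Qd/(R*T))
T = 699 + 273.15 = 972.15 K
D = 8.6273e-04 * exp(-85e3 / (8.314 * 972.15)) = 2.33653e-08 m^2/s
Step 2: J = D * (C1 - C2) / dx
J = 2.33653e-08 * (2.17 - 1.29) / 3.4e-03
J = 6.047e-06 kg/(m^2*s)


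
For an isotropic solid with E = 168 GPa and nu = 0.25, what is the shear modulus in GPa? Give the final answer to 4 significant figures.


G = E / (2*(1+nu))
G = 168 / (2*(1+0.25))
G = 67.2 GPa


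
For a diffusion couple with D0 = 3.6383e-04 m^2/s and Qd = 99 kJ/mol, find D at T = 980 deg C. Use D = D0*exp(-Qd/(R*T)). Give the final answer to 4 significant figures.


D = D0 * exp(-Qd / (R*T))
T = 1253.15 K
D = 3.6383e-04 * exp(-99e3 / (8.314 * 1253.15))
D = 2.717e-08 m^2/s


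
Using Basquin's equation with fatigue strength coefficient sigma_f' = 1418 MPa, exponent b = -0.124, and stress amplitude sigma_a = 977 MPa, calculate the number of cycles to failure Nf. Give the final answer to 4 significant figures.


sigma_a = sigma_f' * (2*Nf)^b
2*Nf = (sigma_a / sigma_f')^(1/b)
2*Nf = (977 / 1418)^(1/-0.124)
2*Nf = 20.1693
Nf = 10.08 cycles


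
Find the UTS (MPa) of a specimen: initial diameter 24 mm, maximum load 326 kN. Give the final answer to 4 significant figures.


A0 = pi*(d/2)^2 = pi*(24/2)^2 = 452.389 mm^2
UTS = F_max / A0 = 326*1000 / 452.389
UTS = 720.6 MPa


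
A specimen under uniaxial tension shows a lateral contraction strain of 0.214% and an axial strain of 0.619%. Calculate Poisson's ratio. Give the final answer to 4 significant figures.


nu = -epsilon_lat / epsilon_axial
Lateral strain is contraction (negative), so using magnitudes:
nu = 0.214 / 0.619
nu = 0.3457


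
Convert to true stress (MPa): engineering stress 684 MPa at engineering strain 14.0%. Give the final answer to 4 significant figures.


sigma_true = sigma_eng * (1 + epsilon_eng)
sigma_true = 684 * (1 + 0.14)
sigma_true = 779.8 MPa


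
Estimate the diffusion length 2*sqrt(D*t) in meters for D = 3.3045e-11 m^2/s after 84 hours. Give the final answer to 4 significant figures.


t = 84 hr = 302400 s
Diffusion length = 2*sqrt(D*t)
= 2*sqrt(3.3045e-11 * 302400)
= 6.322e-03 m


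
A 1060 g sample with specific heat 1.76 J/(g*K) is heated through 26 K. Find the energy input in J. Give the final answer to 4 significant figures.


Q = m * cp * dT
Q = 1060 * 1.76 * 26
Q = 48510 J


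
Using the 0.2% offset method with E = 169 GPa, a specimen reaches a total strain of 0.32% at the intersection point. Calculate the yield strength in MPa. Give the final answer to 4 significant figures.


Offset strain = 0.002
Elastic strain at yield = total_strain - offset = 3.2e-03 - 0.002 = 1.2e-03
sigma_y = E * elastic_strain = 169000 * 1.2e-03
sigma_y = 202.8 MPa


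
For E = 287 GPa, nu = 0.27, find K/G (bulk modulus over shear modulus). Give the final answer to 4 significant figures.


G = E / (2*(1+nu))
G = 287 / (2*(1+0.27)) = 112.992 GPa
K = E / (3*(1-2*nu))
K = 287 / (3*(1-2*0.27)) = 207.971 GPa
K/G = 207.971 / 112.992 = 1.841


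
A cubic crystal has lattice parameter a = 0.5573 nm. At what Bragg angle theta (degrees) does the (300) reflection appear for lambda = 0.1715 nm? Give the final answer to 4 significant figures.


d = a / sqrt(h^2+k^2+l^2)
d = 0.5573 / sqrt(9) = 0.185767 nm
lambda = 2*d*sin(theta)  =>  sin(theta) = lambda / (2*d)
sin(theta) = 0.1715 / (2 * 0.185767) = 0.461601
theta = 27.49 deg


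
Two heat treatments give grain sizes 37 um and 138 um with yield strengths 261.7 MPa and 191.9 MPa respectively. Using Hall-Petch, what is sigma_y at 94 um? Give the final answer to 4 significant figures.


sigma_y = sigma0 + k / sqrt(d)
1/sqrt(d1) = 1/sqrt(3.7e-05) = 164.399;  1/sqrt(d2) = 85.1257
k = (sigma1 - sigma2) / (1/sqrt(d1) - 1/sqrt(d2)) = (261.7 - 191.9) / (164.399 - 85.1257) = 0.880498 MPa*m^0.5
sigma0 = sigma1 - k/sqrt(d1) = 261.7 - 0.880498*164.399 = 116.947 MPa
sigma_y(d3) = 116.947 + 0.880498 / sqrt(9.4e-05) = 207.8 MPa


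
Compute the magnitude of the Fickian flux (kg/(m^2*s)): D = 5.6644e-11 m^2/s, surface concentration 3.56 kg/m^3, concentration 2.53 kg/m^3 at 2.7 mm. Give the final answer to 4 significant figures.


J = -D * (dC/dx) = D * (C1 - C2) / dx
J = 5.6644e-11 * (3.56 - 2.53) / 2.7e-03
J = 2.161e-08 kg/(m^2*s)


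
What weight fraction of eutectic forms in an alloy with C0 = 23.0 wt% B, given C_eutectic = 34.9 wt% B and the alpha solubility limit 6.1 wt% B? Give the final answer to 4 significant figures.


f_primary = (C_e - C0) / (C_e - C_alpha_max)
f_primary = (34.9 - 23.0) / (34.9 - 6.1)
f_primary = 0.413194
f_eutectic = 1 - 0.413194 = 0.5868


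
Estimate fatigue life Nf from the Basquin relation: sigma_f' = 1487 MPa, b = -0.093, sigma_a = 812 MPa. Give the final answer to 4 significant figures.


sigma_a = sigma_f' * (2*Nf)^b
2*Nf = (sigma_a / sigma_f')^(1/b)
2*Nf = (812 / 1487)^(1/-0.093)
2*Nf = 668.84
Nf = 334.4 cycles


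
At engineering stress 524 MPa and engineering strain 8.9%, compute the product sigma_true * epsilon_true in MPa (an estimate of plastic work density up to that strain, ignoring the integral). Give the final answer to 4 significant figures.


sigma_true = sigma_eng * (1 + epsilon_eng)
sigma_true = 524 * (1 + 0.089) = 570.636 MPa
epsilon_true = ln(1 + epsilon_eng)
epsilon_true = ln(1 + 0.089) = 0.0852598
sigma_true * epsilon_true = 570.636 * 0.0852598 = 48.65 MPa


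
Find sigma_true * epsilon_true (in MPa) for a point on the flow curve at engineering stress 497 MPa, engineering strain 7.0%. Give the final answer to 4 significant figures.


sigma_true = sigma_eng * (1 + epsilon_eng)
sigma_true = 497 * (1 + 0.07) = 531.79 MPa
epsilon_true = ln(1 + epsilon_eng)
epsilon_true = ln(1 + 0.07) = 0.0676586
sigma_true * epsilon_true = 531.79 * 0.0676586 = 35.98 MPa


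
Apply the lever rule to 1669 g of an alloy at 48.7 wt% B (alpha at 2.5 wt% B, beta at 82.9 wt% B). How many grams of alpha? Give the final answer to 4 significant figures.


f_alpha = (C_beta - C0) / (C_beta - C_alpha)
f_alpha = (82.9 - 48.7) / (82.9 - 2.5) = 0.425373
m_alpha = f_alpha * m_total = 0.425373 * 1669 = 709.9 g


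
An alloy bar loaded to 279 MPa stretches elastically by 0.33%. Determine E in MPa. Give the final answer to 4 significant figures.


E = sigma / epsilon
epsilon = 0.33% = 3.3e-03
E = 279 / 3.3e-03
E = 84550 MPa


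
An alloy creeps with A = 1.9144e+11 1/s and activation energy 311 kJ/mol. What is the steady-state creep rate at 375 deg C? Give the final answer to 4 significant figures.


rate = A * exp(-Q / (R*T))
T = 375 + 273.15 = 648.15 K
rate = 1.9144e+11 * exp(-311e3 / (8.314 * 648.15))
rate = 1.65e-14 1/s


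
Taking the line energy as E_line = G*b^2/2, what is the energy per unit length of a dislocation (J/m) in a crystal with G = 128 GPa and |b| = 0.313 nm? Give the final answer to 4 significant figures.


E = G*b^2/2
b = 0.313 nm = 3.13e-10 m
G = 128 GPa = 1.28e+11 Pa
E = 0.5 * 1.28e+11 * (3.13e-10)^2
E = 6.27e-09 J/m


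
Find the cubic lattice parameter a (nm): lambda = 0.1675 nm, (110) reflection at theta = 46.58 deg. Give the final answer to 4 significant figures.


d = lambda / (2*sin(theta))
d = 0.1675 / (2*sin(46.58 deg))
d = 0.115305 nm
a = d * sqrt(h^2+k^2+l^2) = 0.115305 * sqrt(2)
a = 0.1631 nm


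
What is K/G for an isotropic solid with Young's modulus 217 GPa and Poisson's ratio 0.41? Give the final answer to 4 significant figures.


G = E / (2*(1+nu))
G = 217 / (2*(1+0.41)) = 76.9504 GPa
K = E / (3*(1-2*nu))
K = 217 / (3*(1-2*0.41)) = 401.852 GPa
K/G = 401.852 / 76.9504 = 5.222


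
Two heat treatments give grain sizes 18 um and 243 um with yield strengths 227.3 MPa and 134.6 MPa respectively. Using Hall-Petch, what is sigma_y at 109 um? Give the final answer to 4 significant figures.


sigma_y = sigma0 + k / sqrt(d)
1/sqrt(d1) = 1/sqrt(1.8e-05) = 235.702;  1/sqrt(d2) = 64.15
k = (sigma1 - sigma2) / (1/sqrt(d1) - 1/sqrt(d2)) = (227.3 - 134.6) / (235.702 - 64.15) = 0.54036 MPa*m^0.5
sigma0 = sigma1 - k/sqrt(d1) = 227.3 - 0.54036*235.702 = 99.9359 MPa
sigma_y(d3) = 99.9359 + 0.54036 / sqrt(1.09e-04) = 151.7 MPa


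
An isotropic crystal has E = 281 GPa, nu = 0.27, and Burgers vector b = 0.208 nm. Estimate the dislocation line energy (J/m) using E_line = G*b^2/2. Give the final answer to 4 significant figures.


Step 1: G = E / (2*(1+nu))
G = 281 / (2*(1+0.27)) = 110.63 GPa = 1.1063e+11 Pa
Step 2: E_line = G*b^2/2
b = 0.208 nm = 2.08e-10 m
E_line = 0.5 * 1.1063e+11 * (2.08e-10)^2 = 2.393e-09 J/m


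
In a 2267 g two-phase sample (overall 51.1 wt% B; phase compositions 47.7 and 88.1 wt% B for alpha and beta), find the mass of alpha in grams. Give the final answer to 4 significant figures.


f_alpha = (C_beta - C0) / (C_beta - C_alpha)
f_alpha = (88.1 - 51.1) / (88.1 - 47.7) = 0.915842
m_alpha = f_alpha * m_total = 0.915842 * 2267 = 2076 g


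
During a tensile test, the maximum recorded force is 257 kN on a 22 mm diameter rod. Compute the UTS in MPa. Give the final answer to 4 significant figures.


A0 = pi*(d/2)^2 = pi*(22/2)^2 = 380.133 mm^2
UTS = F_max / A0 = 257*1000 / 380.133
UTS = 676.1 MPa


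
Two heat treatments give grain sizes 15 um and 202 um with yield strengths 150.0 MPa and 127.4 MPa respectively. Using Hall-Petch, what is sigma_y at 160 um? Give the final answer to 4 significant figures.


sigma_y = sigma0 + k / sqrt(d)
1/sqrt(d1) = 1/sqrt(1.5e-05) = 258.199;  1/sqrt(d2) = 70.3598
k = (sigma1 - sigma2) / (1/sqrt(d1) - 1/sqrt(d2)) = (150.0 - 127.4) / (258.199 - 70.3598) = 0.120316 MPa*m^0.5
sigma0 = sigma1 - k/sqrt(d1) = 150.0 - 0.120316*258.199 = 118.935 MPa
sigma_y(d3) = 118.935 + 0.120316 / sqrt(1.6e-04) = 128.4 MPa


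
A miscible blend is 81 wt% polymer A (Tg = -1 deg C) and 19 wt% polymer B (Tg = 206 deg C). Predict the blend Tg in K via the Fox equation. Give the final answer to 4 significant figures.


1/Tg = w1/Tg1 + w2/Tg2 (in Kelvin)
Tg1 = 272.15 K, Tg2 = 479.15 K
1/Tg = 0.81/272.15 + 0.19/479.15
Tg = 296.5 K


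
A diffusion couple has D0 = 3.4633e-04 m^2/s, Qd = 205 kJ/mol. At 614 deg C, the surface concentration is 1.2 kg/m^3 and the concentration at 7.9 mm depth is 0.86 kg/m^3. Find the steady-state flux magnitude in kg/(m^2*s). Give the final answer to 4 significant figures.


Step 1: D = D0 * exp(-Qd/(R*T))
T = 614 + 273.15 = 887.15 K
D = 3.4633e-04 * exp(-205e3 / (8.314 * 887.15)) = 2.94326e-16 m^2/s
Step 2: J = D * (C1 - C2) / dx
J = 2.94326e-16 * (1.2 - 0.86) / 7.9e-03
J = 1.267e-14 kg/(m^2*s)


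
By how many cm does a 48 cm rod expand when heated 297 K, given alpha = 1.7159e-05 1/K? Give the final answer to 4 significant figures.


dL = L0 * alpha * dT
dL = 48 * 1.7159e-05 * 297
dL = 0.2446 cm


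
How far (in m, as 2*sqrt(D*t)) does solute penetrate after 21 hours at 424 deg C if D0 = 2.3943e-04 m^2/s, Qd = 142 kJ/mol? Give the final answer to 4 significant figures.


Step 1: D = D0 * exp(-Qd/(R*T))
T = 697.15 K
D = 2.3943e-04 * exp(-142e3 / (8.314 * 697.15)) = 5.48664e-15 m^2/s
Step 2: L = 2*sqrt(D*t)
t = 21 h = 75600 s
L = 2*sqrt(5.48664e-15 * 75600) = 4.073e-05 m


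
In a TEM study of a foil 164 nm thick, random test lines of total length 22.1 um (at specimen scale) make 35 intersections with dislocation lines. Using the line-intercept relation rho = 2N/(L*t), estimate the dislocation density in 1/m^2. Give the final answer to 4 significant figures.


rho = 2N / (L * t)
L = 22.1 um = 2.21e-05 m, t = 164 nm = 1.64e-07 m
rho = 2 * 35 / (2.21e-05 * 1.64e-07)
rho = 1.931e+13 1/m^2


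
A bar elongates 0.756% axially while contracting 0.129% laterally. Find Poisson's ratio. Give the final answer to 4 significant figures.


nu = -epsilon_lat / epsilon_axial
Lateral strain is contraction (negative), so using magnitudes:
nu = 0.129 / 0.756
nu = 0.1706


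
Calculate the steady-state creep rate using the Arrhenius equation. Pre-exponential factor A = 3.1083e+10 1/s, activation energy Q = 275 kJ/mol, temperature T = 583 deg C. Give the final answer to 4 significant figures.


rate = A * exp(-Q / (R*T))
T = 583 + 273.15 = 856.15 K
rate = 3.1083e+10 * exp(-275e3 / (8.314 * 856.15))
rate = 5.175e-07 1/s


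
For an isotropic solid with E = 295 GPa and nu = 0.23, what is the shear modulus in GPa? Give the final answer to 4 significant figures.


G = E / (2*(1+nu))
G = 295 / (2*(1+0.23))
G = 119.9 GPa


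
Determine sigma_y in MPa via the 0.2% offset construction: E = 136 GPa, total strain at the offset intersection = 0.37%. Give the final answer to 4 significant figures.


Offset strain = 0.002
Elastic strain at yield = total_strain - offset = 3.7e-03 - 0.002 = 1.7e-03
sigma_y = E * elastic_strain = 136000 * 1.7e-03
sigma_y = 231.2 MPa


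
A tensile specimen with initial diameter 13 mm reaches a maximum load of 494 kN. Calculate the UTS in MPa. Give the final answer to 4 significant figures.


A0 = pi*(d/2)^2 = pi*(13/2)^2 = 132.732 mm^2
UTS = F_max / A0 = 494*1000 / 132.732
UTS = 3722 MPa


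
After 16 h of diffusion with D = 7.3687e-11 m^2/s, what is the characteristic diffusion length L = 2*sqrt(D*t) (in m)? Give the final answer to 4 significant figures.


t = 16 hr = 57600 s
Diffusion length = 2*sqrt(D*t)
= 2*sqrt(7.3687e-11 * 57600)
= 4.12e-03 m


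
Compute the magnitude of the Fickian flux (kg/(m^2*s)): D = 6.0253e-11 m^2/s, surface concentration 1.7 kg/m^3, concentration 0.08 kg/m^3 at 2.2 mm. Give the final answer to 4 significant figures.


J = -D * (dC/dx) = D * (C1 - C2) / dx
J = 6.0253e-11 * (1.7 - 0.08) / 2.2e-03
J = 4.437e-08 kg/(m^2*s)


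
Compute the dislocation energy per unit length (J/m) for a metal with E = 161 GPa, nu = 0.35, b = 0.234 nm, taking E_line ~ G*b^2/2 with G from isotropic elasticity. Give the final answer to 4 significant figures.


Step 1: G = E / (2*(1+nu))
G = 161 / (2*(1+0.35)) = 59.6296 GPa = 5.96296e+10 Pa
Step 2: E_line = G*b^2/2
b = 0.234 nm = 2.34e-10 m
E_line = 0.5 * 5.96296e+10 * (2.34e-10)^2 = 1.633e-09 J/m


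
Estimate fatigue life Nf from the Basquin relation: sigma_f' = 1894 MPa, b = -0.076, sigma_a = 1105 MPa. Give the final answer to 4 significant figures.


sigma_a = sigma_f' * (2*Nf)^b
2*Nf = (sigma_a / sigma_f')^(1/b)
2*Nf = (1105 / 1894)^(1/-0.076)
2*Nf = 1200
Nf = 600 cycles
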